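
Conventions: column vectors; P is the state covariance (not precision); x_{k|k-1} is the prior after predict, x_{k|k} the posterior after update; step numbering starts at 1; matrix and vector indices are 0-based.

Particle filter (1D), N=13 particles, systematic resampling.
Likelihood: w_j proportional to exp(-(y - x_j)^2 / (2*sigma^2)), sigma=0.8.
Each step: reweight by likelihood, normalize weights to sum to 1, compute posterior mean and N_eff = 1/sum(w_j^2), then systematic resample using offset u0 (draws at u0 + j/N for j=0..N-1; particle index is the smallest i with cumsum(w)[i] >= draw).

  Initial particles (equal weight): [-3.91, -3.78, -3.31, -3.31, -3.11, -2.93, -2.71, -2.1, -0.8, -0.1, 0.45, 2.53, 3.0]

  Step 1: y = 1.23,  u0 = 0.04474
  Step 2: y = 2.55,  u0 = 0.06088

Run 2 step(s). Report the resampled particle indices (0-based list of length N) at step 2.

step 1: w=[0.0000, 0.0000, 0.0000, 0.0000, 0.0000, 0.0000, 0.0000, 0.0001, 0.0316, 0.1983, 0.4909, 0.2109, 0.0683]  mean=0.9139  Neff=3.0267  idx=[9, 9, 9, 10, 10, 10, 10, 10, 10, 11, 11, 11, 12]
step 2: w=[0.0010, 0.0010, 0.0010, 0.0079, 0.0079, 0.0079, 0.0079, 0.0079, 0.0079, 0.2464, 0.2464, 0.2464, 0.2104]  mean=2.5227  Neff=4.4081  idx=[9, 9, 9, 9, 10, 10, 10, 11, 11, 11, 12, 12, 12]

resampled_idx = [9, 9, 9, 9, 10, 10, 10, 11, 11, 11, 12, 12, 12]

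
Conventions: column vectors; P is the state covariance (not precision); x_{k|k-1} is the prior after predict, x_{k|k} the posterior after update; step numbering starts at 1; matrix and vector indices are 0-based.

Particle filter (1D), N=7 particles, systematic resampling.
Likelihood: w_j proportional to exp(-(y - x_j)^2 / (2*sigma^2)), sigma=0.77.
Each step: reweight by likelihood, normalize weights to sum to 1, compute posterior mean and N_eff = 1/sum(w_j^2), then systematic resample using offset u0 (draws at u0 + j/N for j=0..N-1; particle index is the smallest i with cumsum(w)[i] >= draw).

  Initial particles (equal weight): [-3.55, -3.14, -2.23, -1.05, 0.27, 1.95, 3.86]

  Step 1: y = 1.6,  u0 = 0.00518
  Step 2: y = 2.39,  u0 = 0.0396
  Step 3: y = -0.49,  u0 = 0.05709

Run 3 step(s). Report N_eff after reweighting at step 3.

step 1: w=[0.0000, 0.0000, 0.0000, 0.0023, 0.1968, 0.7890, 0.0118]  mean=1.6348  Neff=1.5118  idx=[4, 4, 5, 5, 5, 5, 5]
step 2: w=[0.0053, 0.0053, 0.1979, 0.1979, 0.1979, 0.1979, 0.1979]  mean=1.9323  Neff=5.1055  idx=[2, 2, 3, 4, 5, 5, 6]
step 3: w=[0.1429, 0.1429, 0.1429, 0.1429, 0.1429, 0.1429, 0.1429]  mean=1.9500  Neff=7.0000  idx=[0, 1, 2, 3, 4, 5, 6]

N_eff = 7.0000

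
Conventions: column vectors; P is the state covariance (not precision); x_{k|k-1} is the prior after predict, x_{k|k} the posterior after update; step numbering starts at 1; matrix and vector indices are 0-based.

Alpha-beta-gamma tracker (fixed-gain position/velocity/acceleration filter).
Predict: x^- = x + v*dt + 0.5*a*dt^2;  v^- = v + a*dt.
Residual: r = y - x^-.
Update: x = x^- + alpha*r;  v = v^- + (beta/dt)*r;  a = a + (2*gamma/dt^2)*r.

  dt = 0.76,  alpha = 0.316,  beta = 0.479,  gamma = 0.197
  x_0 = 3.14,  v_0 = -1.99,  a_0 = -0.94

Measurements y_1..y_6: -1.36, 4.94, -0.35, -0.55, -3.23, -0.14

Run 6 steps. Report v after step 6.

v_post = -2.4424

step 1: x_pred=1.3561  r=-2.7161  x^+=0.4978  v^+=-4.4163  a^+=-2.7928
step 2: x_pred=-3.6651  r=8.6051  x^+=-0.9459  v^+=-1.1153  a^+=3.0771
step 3: x_pred=-0.9049  r=0.5549  x^+=-0.7295  v^+=1.5730  a^+=3.4555
step 4: x_pred=1.4639  r=-2.0139  x^+=0.8275  v^+=2.9299  a^+=2.0818
step 5: x_pred=3.6554  r=-6.8854  x^+=1.4796  v^+=0.1724  a^+=-2.6150
step 6: x_pred=0.8555  r=-0.9955  x^+=0.5409  v^+=-2.4424  a^+=-3.2940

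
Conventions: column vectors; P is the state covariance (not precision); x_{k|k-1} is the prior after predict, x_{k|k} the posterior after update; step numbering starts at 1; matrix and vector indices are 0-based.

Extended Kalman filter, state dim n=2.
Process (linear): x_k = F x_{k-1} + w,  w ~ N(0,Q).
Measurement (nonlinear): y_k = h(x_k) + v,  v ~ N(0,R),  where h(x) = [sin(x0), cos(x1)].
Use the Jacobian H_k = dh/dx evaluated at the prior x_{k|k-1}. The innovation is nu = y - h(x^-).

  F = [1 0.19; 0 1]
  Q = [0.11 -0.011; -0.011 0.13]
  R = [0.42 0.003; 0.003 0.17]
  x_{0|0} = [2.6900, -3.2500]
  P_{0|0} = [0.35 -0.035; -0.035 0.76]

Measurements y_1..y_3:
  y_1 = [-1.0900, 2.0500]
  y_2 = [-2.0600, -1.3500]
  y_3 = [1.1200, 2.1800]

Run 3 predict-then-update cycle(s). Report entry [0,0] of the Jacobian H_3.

H_jac[0,0] = -0.8029

step 1: x^-=[2.0725, -3.2500]  P^-=[0.4741 0.0984; 0.0984 0.8900]  H_jac=[-0.4809 0.0000; 0.0000 -0.1082]  S=[0.5297 0.0081; 0.0081 0.1804]  K=[-0.4299 -0.0397; -0.0812 -0.5301]  nu=[-1.9668, 3.0441]  x^+=[2.7973, -4.7039]  P^+=[0.3757 0.0742; 0.0742 0.8351]
step 2: x^-=[1.9035, -4.7039]  P^-=[0.5440 0.2219; 0.2219 0.9651]  H_jac=[-0.3266 0.0000; 0.0000 -1.0000]  S=[0.4780 0.0755; 0.0755 1.1350]  K=[-0.3445 -0.1726; -0.0176 -0.8491]  nu=[-3.0051, -1.3415]  x^+=[3.1703, -3.5121]  P^+=[0.4445 0.0304; 0.0304 0.1444]
step 3: x^-=[2.5030, -3.5121]  P^-=[0.5713 0.0468; 0.0468 0.2744]  H_jac=[-0.8029 0.0000; 0.0000 -0.3621]  S=[0.7883 0.0166; 0.0166 0.2060]  K=[-0.5811 -0.0354; -0.0376 -0.4793]  nu=[0.5239, 3.1122]  x^+=[2.0883, -5.0235]  P^+=[0.3041 0.0214; 0.0214 0.2254]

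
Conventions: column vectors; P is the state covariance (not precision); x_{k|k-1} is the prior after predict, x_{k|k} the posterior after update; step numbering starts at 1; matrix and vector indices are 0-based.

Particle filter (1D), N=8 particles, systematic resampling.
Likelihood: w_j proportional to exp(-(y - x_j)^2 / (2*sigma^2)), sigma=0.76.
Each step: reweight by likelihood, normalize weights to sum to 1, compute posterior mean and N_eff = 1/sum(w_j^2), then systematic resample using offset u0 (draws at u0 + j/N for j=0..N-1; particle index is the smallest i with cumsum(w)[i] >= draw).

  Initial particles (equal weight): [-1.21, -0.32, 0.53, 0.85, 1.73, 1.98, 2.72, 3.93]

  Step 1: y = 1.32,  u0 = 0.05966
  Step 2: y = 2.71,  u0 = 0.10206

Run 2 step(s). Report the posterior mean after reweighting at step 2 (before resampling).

post_mean = 1.8130

step 1: w=[0.0012, 0.0300, 0.1795, 0.2544, 0.2663, 0.2113, 0.0565, 0.0008]  mean=1.3362  Neff=4.6171  idx=[2, 2, 3, 3, 4, 4, 5, 5]
step 2: w=[0.0072, 0.0072, 0.0221, 0.0221, 0.1923, 0.1923, 0.2784, 0.2784]  mean=1.8130  Neff=4.3471  idx=[4, 4, 5, 6, 6, 7, 7, 7]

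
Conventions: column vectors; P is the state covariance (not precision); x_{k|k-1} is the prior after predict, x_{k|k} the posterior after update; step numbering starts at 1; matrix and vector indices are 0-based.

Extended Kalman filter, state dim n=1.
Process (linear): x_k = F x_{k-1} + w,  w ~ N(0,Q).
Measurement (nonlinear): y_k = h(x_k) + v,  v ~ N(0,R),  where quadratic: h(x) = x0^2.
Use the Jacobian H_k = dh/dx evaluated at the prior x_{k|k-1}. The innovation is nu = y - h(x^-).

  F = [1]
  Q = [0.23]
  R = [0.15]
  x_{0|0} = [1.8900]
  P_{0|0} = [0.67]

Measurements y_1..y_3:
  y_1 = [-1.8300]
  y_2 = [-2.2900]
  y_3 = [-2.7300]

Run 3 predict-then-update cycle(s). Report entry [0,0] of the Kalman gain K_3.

step 1: x^-=[1.8900]  P^-=[0.9000]  H_jac=[3.7800]  S=[13.0096]  K=[0.2615]  nu=[-5.4021]  x^+=[0.4774]  P^+=[0.0104]
step 2: x^-=[0.4774]  P^-=[0.2404]  H_jac=[0.9547]  S=[0.3691]  K=[0.6218]  nu=[-2.5179]  x^+=[-1.0882]  P^+=[0.0977]
step 3: x^-=[-1.0882]  P^-=[0.3277]  H_jac=[-2.1763]  S=[1.7021]  K=[-0.4190]  nu=[-3.9141]  x^+=[0.5518]  P^+=[0.0289]

K[0,0] = -0.4190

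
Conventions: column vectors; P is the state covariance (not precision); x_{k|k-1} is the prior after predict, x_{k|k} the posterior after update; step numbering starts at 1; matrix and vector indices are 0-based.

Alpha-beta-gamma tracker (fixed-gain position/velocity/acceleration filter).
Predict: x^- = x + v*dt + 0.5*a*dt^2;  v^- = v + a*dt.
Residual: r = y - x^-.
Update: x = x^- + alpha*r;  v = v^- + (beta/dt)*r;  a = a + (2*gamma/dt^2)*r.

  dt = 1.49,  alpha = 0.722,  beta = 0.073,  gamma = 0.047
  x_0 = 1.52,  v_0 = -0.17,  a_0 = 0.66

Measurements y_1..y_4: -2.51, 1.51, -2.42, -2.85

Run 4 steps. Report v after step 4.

step 1: x_pred=1.9993  r=-4.5093  x^+=-1.2564  v^+=0.5925  a^+=0.4691
step 2: x_pred=0.1471  r=1.3629  x^+=1.1311  v^+=1.3582  a^+=0.5268
step 3: x_pred=3.7395  r=-6.1595  x^+=-0.7077  v^+=1.8413  a^+=0.2660
step 4: x_pred=2.3311  r=-5.1811  x^+=-1.4096  v^+=1.9838  a^+=0.0466

v_post = 1.9838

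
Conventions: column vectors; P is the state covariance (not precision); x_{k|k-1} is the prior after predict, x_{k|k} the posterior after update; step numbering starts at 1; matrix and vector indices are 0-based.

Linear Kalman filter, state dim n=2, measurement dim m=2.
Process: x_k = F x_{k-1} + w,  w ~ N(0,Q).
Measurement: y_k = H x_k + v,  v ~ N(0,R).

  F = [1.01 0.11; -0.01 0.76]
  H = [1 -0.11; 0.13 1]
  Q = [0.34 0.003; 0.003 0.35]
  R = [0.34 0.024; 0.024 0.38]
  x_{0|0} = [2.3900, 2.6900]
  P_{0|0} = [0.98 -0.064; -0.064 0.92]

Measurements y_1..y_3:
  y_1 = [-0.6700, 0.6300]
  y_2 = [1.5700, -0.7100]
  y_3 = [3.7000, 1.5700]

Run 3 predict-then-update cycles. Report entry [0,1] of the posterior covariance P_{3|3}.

step 1: x^-=[2.7098, 2.0205]  P^-=[1.3366 0.0210; 0.0210 0.8825]  S=[1.6827 0.1213; 0.1213 1.2905]  K=[0.7874 0.0768; -0.0953 0.6949]  nu=[-3.1575, -1.7428]  x^+=[0.0896, 1.1105]  P^+=[0.2710 0.0129; 0.0129 0.2601]
step 2: x^-=[0.2126, 0.8431]  P^-=[0.6224 0.0319; 0.0319 0.5001]  S=[0.9615 0.0813; 0.0813 0.8989]  K=[0.6380 0.0678; -0.0721 0.5675]  nu=[1.4501, -1.5807]  x^+=[1.0307, -0.1584]  P^+=[0.2199 0.0125; 0.0125 0.2123]
step 3: x^-=[1.0236, -0.1307]  P^-=[0.5697 0.0281; 0.0281 0.4724]  S=[0.9092 0.0738; 0.0738 0.8694]  K=[0.6179 0.0651; -0.0712 0.5537]  nu=[2.6621, 1.5676]  x^+=[2.7704, 0.5477]  P^+=[0.2129 0.0119; 0.0119 0.2071]

P_post[0,1] = 0.0119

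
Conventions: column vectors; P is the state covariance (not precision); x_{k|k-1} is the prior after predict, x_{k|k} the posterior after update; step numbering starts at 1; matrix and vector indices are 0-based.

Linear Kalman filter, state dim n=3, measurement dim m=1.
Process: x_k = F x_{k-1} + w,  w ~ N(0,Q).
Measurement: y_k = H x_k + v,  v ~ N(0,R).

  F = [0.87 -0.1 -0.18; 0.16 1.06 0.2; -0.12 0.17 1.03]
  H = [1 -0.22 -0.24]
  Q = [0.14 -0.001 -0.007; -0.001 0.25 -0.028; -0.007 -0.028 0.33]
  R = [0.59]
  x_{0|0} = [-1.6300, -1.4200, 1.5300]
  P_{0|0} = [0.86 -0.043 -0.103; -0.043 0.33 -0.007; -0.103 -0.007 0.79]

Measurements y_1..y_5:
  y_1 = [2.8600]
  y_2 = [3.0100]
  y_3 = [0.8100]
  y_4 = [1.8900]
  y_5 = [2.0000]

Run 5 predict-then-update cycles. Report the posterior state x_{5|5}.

x_post = [1.4047, -1.6302, -1.4823]

step 1: x^-=[-1.5515, -1.4600, 1.5301]  P^-=[0.8593 0.0028 -0.3493; 0.0028 0.6503 0.1596; -0.3493 0.1596 1.2148]  S=[1.7340]  K=[0.5435; -0.1029; -0.3898]  nu=[4.4575]  x^+=[0.8714, -1.9189, -0.2076]  P^+=[0.3470 0.0999 0.0181; 0.0999 0.6319 0.0900; 0.0181 0.0900 0.9513]
step 2: x^-=[0.9873, -1.9361, -0.6446]  P^-=[0.4200 0.0202 -0.2098; 0.0202 1.0801 0.3691; -0.2098 0.3691 1.3854]  S=[1.2728]  K=[0.3660; -0.2404; -0.4898]  nu=[1.4420]  x^+=[1.5151, -2.2828, -1.3509]  P^+=[0.2495 0.1322 0.0184; 0.1322 1.0066 0.2192; 0.0184 0.2192 1.0800]
step 3: x^-=[1.7896, -2.4475, -1.9614]  P^-=[0.3530 -0.0356 -0.2416; -0.0356 1.5695 0.6072; -0.2416 0.6072 1.5753]  S=[1.3054]  K=[0.3208; -0.4034; -0.5770]  nu=[-1.9888]  x^+=[1.1516, -1.6452, -0.8138]  P^+=[0.2186 0.1334 0.0000; 0.1334 1.3571 0.3034; 0.0000 0.3034 1.1406]
step 4: x^-=[1.3129, -1.7225, -1.2560]  P^-=[0.3437 -0.0986 -0.2835; -0.0986 2.0000 0.7755; -0.2835 0.7755 1.6833]  S=[1.3888]  K=[0.3121; -0.5218; -0.6179]  nu=[-0.1033]  x^+=[1.2807, -1.6686, -1.1922]  P^+=[0.2084 0.1276 -0.0157; 0.1276 1.6218 0.3278; -0.0157 0.3278 1.1530]
step 5: x^-=[1.4956, -1.8022, -1.6653]  P^-=[0.3459 -0.1411 -0.3079; -0.1411 2.3050 0.8518; -0.3079 0.8518 1.7166]  S=[1.4461]  K=[0.3117; -0.5896; -0.6274]  nu=[-0.2918]  x^+=[1.4047, -1.6302, -1.4823]  P^+=[0.2053 0.1247 -0.0251; 0.1247 1.8022 0.3168; -0.0251 0.3168 1.1474]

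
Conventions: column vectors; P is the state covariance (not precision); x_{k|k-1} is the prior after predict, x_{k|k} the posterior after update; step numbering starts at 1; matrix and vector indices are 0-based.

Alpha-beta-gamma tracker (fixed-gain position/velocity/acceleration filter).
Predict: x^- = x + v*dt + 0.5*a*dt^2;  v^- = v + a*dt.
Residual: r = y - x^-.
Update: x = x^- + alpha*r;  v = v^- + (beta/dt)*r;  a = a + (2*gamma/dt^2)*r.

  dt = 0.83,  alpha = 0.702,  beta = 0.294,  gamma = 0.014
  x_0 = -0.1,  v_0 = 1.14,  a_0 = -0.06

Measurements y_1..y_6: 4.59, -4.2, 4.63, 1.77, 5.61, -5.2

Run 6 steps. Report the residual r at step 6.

step 1: x_pred=0.8255  r=3.7645  x^+=3.4682  v^+=2.4236  a^+=0.0930
step 2: x_pred=5.5118  r=-9.7118  x^+=-1.3059  v^+=-0.9393  a^+=-0.3017
step 3: x_pred=-2.1894  r=6.8194  x^+=2.5978  v^+=1.2258  a^+=-0.0246
step 4: x_pred=3.6068  r=-1.8368  x^+=2.3174  v^+=0.5548  a^+=-0.0992
step 5: x_pred=2.7437  r=2.8663  x^+=4.7558  v^+=1.4878  a^+=0.0173
step 6: x_pred=5.9966  r=-11.1966  x^+=-1.8634  v^+=-2.4639  a^+=-0.4378

resid = -11.1966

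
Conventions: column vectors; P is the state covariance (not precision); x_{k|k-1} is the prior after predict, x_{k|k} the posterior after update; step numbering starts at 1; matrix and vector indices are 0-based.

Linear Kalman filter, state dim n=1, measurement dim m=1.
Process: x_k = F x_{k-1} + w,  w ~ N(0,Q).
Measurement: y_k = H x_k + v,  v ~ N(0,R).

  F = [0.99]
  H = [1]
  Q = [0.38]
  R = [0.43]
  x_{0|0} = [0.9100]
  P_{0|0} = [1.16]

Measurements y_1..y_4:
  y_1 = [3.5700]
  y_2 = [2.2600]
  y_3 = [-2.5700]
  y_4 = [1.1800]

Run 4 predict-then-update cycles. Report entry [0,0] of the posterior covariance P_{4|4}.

P_post[0,0] = 0.2560

step 1: x^-=[0.9009]  P^-=[1.5169]  S=[1.9469]  K=[0.7791]  nu=[2.6691]  x^+=[2.9805]  P^+=[0.3350]
step 2: x^-=[2.9507]  P^-=[0.7084]  S=[1.1384]  K=[0.6223]  nu=[-0.6907]  x^+=[2.5209]  P^+=[0.2676]
step 3: x^-=[2.4957]  P^-=[0.6422]  S=[1.0722]  K=[0.5990]  nu=[-5.0657]  x^+=[-0.5385]  P^+=[0.2576]
step 4: x^-=[-0.5331]  P^-=[0.6324]  S=[1.0624]  K=[0.5953]  nu=[1.7131]  x^+=[0.4866]  P^+=[0.2560]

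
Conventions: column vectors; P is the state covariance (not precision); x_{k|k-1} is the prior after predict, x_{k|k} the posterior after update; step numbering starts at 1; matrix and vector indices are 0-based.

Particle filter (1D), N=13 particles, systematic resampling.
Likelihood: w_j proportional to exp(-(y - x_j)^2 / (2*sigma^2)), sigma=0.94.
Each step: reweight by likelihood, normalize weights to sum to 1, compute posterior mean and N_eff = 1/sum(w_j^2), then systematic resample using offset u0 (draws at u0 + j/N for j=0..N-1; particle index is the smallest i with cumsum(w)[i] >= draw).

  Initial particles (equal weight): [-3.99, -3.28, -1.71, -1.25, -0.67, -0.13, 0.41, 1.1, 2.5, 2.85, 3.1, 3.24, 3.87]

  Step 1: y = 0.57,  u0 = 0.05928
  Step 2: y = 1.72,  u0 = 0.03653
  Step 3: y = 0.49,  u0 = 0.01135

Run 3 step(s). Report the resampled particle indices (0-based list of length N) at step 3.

resampled_idx = [0, 1, 1, 2, 3, 4, 5, 6, 7, 8, 9, 10, 11]

step 1: w=[0.0000, 0.0001, 0.0153, 0.0446, 0.1217, 0.2201, 0.2863, 0.2478, 0.0353, 0.0153, 0.0078, 0.0051, 0.0006]  mean=0.3727  Neff=4.7526  idx=[3, 4, 5, 5, 5, 6, 6, 6, 6, 7, 7, 7, 9]
step 2: w=[0.0014, 0.0081, 0.0295, 0.0295, 0.0295, 0.0774, 0.0774, 0.0774, 0.0774, 0.1644, 0.1644, 0.1644, 0.0992]  mean=0.9338  Neff=8.5034  idx=[2, 5, 6, 7, 8, 9, 9, 10, 10, 10, 11, 11, 12]
step 3: w=[0.0766, 0.0949, 0.0949, 0.0949, 0.0949, 0.0771, 0.0771, 0.0771, 0.0771, 0.0771, 0.0771, 0.0771, 0.0041]  mean=0.7511  Neff=11.9735  idx=[0, 1, 1, 2, 3, 4, 5, 6, 7, 8, 9, 10, 11]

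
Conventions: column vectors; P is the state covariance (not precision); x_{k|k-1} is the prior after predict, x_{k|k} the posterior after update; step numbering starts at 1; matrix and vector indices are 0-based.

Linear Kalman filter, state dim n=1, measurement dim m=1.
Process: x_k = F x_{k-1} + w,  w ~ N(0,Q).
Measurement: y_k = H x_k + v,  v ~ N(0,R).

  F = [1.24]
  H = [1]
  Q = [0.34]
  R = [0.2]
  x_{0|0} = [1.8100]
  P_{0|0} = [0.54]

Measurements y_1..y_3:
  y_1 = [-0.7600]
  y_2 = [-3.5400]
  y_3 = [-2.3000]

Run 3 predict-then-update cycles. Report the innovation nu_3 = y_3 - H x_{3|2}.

step 1: x^-=[2.2444]  P^-=[1.1703]  S=[1.3703]  K=[0.8540]  nu=[-3.0044]  x^+=[-0.3215]  P^+=[0.1708]
step 2: x^-=[-0.3987]  P^-=[0.6026]  S=[0.8026]  K=[0.7508]  nu=[-3.1413]  x^+=[-2.7572]  P^+=[0.1502]
step 3: x^-=[-3.4190]  P^-=[0.5709]  S=[0.7709]  K=[0.7406]  nu=[1.1190]  x^+=[-2.5903]  P^+=[0.1481]

innov = [1.1190]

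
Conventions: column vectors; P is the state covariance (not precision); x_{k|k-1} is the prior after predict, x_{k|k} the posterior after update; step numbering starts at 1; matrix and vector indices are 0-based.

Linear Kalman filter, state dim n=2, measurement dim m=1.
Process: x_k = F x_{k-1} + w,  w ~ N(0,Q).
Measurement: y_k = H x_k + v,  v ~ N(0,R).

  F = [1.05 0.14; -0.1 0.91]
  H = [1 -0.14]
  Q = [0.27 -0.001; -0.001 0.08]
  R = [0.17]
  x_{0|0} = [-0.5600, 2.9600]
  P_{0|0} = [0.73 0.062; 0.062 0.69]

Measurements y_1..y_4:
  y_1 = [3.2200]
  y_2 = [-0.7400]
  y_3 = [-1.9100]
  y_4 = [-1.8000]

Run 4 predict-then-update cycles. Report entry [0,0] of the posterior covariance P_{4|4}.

P_post[0,0] = 0.1378

step 1: x^-=[-0.1736, 2.7496]  P^-=[1.1066 0.0686; 0.0686 0.6474]  S=[1.2701]  K=[0.8637; -0.0173]  nu=[3.7785]  x^+=[3.0900, 2.6841]  P^+=[0.1591 0.0876; 0.0876 0.6470]
step 2: x^-=[3.6203, 2.1336]  P^-=[0.4839 0.1472; 0.1472 0.6014]  S=[0.6244]  K=[0.7419; 0.1009]  nu=[-4.0616]  x^+=[0.6071, 1.7235]  P^+=[0.1402 0.1005; 0.1005 0.5951]
step 3: x^-=[0.8787, 1.5077]  P^-=[0.4658 0.1547; 0.1547 0.5559]  S=[0.6033]  K=[0.7361; 0.1274]  nu=[-2.5776]  x^+=[-1.0186, 1.1793]  P^+=[0.1389 0.0981; 0.0981 0.5461]
step 4: x^-=[-0.9044, 1.1751]  P^-=[0.4627 0.1464; 0.1464 0.5158]  S=[0.6018]  K=[0.7348; 0.1232]  nu=[-0.7311]  x^+=[-1.4416, 1.0850]  P^+=[0.1378 0.0919; 0.0919 0.5066]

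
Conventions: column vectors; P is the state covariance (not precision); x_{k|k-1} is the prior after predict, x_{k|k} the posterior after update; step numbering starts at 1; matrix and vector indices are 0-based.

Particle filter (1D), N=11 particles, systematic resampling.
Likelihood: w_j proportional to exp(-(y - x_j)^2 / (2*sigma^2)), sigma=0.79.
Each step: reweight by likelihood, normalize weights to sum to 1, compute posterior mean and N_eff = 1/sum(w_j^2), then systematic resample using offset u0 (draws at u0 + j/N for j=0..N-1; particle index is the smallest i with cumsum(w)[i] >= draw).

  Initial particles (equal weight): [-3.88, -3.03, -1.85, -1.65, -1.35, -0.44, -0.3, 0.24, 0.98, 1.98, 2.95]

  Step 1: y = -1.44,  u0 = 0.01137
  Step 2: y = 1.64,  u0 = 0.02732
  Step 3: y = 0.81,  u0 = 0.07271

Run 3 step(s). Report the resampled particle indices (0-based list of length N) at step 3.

step 1: w=[0.0022, 0.0339, 0.2248, 0.2482, 0.2555, 0.1154, 0.0908, 0.0268, 0.0024, 0.0000, 0.0000]  mean=-1.3508  Neff=4.9785  idx=[1, 2, 2, 3, 3, 3, 4, 4, 4, 5, 6]
step 2: w=[0.0000, 0.0007, 0.0007, 0.0021, 0.0021, 0.0021, 0.0093, 0.0093, 0.0093, 0.3753, 0.5892]  mean=-0.3924  Neff=2.0481  idx=[8, 9, 9, 9, 9, 10, 10, 10, 10, 10, 10]
step 3: w=[0.0070, 0.0840, 0.0840, 0.0840, 0.0840, 0.1095, 0.1095, 0.1095, 0.1095, 0.1095, 0.1095]  mean=-0.3544  Neff=9.9789  idx=[1, 2, 3, 5, 5, 6, 7, 8, 9, 10, 10]

resampled_idx = [1, 2, 3, 5, 5, 6, 7, 8, 9, 10, 10]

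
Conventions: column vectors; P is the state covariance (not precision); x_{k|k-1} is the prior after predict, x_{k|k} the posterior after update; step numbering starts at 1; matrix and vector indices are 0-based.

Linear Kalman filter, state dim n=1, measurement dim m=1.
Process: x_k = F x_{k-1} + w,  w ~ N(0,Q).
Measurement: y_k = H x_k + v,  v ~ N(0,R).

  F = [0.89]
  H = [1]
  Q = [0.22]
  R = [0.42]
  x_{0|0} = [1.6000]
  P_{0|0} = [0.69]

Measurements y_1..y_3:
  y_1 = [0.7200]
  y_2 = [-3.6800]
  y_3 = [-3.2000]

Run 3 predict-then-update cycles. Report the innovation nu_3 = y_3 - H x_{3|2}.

innov = [-1.9110]

step 1: x^-=[1.4240]  P^-=[0.7665]  S=[1.1865]  K=[0.6460]  nu=[-0.7040]  x^+=[0.9692]  P^+=[0.2713]
step 2: x^-=[0.8626]  P^-=[0.4349]  S=[0.8549]  K=[0.5087]  nu=[-4.5426]  x^+=[-1.4484]  P^+=[0.2137]
step 3: x^-=[-1.2890]  P^-=[0.3892]  S=[0.8092]  K=[0.4810]  nu=[-1.9110]  x^+=[-2.2082]  P^+=[0.2020]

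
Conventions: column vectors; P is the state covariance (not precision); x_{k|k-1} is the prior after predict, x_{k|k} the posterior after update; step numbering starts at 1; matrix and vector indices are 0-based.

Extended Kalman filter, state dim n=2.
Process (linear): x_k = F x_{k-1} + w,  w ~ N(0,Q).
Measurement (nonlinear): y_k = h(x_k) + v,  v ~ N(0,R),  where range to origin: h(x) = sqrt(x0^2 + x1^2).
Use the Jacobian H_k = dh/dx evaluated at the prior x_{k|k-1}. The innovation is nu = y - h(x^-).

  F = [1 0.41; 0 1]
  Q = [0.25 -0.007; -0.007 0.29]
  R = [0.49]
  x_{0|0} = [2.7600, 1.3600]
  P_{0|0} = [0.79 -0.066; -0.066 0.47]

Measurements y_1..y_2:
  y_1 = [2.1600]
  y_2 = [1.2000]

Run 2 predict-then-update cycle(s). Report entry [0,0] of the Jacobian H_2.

step 1: x^-=[3.3176, 1.3600]  P^-=[1.0649 0.1197; 0.1197 0.7600]  H_jac=[0.9253 0.3793]  S=[1.5950]  K=[0.6462; 0.2502]  nu=[-1.4255]  x^+=[2.3964, 1.0034]  P^+=[0.3988 -0.1381; -0.1381 0.6602]
step 2: x^-=[2.8078, 1.0034]  P^-=[0.6465 0.1255; 0.1255 0.9502]  H_jac=[0.9417 0.3365]  S=[1.2505]  K=[0.5207; 0.3502]  nu=[-1.7817]  x^+=[1.8801, 0.3794]  P^+=[0.3076 -0.1025; -0.1025 0.7968]

H_jac[0,0] = 0.9417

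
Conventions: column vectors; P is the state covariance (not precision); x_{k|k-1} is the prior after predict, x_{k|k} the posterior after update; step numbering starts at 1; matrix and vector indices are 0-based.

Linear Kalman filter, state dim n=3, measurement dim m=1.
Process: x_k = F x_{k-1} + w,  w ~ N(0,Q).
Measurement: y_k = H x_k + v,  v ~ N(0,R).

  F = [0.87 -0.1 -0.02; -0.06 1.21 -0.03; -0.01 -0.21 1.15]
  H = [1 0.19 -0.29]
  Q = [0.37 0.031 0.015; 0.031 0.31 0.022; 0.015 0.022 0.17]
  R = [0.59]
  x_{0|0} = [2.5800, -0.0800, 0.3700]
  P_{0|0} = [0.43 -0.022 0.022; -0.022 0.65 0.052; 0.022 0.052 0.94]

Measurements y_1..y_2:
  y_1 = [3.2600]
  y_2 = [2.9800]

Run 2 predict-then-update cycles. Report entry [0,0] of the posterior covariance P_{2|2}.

P_post[0,0] = 0.4567

step 1: x^-=[2.2452, -0.2627, 0.4165]  P^-=[0.7056 -0.0945 0.0235; -0.0945 1.2636 -0.1042; 0.0235 -0.1042 1.4161]  S=[1.4223]  K=[0.4787; 0.1236; -0.2861]  nu=[1.1855]  x^+=[2.8127, -0.1162, 0.0773]  P^+=[0.3797 -0.1786 0.2183; -0.1786 1.2418 -0.0539; 0.2183 -0.0539 1.2997]
step 2: x^-=[2.4571, -0.3116, 0.0852]  P^-=[0.6936 -0.3317 0.2648; -0.3317 2.1613 -0.4285; 0.2648 -0.4285 1.9639]  S=[1.2944]  K=[0.4278; 0.1570; -0.2983]  nu=[0.6068]  x^+=[2.7167, -0.2164, -0.0959]  P^+=[0.4567 -0.4187 0.4300; -0.4187 2.1294 -0.3679; 0.4300 -0.3679 1.8487]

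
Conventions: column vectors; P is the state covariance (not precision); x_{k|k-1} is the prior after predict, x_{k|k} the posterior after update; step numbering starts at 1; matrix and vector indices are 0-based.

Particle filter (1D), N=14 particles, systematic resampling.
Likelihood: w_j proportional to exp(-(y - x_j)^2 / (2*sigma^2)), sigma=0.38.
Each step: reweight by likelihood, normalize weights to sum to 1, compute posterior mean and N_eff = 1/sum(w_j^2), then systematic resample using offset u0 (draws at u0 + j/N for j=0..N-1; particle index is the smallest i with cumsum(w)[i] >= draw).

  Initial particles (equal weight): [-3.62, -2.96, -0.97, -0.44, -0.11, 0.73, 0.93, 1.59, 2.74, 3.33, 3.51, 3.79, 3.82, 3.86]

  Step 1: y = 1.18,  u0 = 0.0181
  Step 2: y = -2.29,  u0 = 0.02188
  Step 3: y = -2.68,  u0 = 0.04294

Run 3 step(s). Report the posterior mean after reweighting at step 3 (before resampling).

post_mean = 0.7300

step 1: w=[0.0000, 0.0000, 0.0000, 0.0001, 0.0017, 0.2661, 0.4322, 0.2998, 0.0001, 0.0000, 0.0000, 0.0000, 0.0000, 0.0000]  mean=1.0730  Neff=2.8777  idx=[5, 5, 5, 5, 6, 6, 6, 6, 6, 6, 7, 7, 7, 7]
step 2: w=[0.2451, 0.2451, 0.2451, 0.2451, 0.0033, 0.0033, 0.0033, 0.0033, 0.0033, 0.0033, 0.0000, 0.0000, 0.0000, 0.0000]  mean=0.7339  Neff=4.1599  idx=[0, 0, 0, 0, 1, 1, 1, 2, 2, 2, 3, 3, 3, 3]
step 3: w=[0.0714, 0.0714, 0.0714, 0.0714, 0.0714, 0.0714, 0.0714, 0.0714, 0.0714, 0.0714, 0.0714, 0.0714, 0.0714, 0.0714]  mean=0.7300  Neff=14.0000  idx=[0, 1, 2, 3, 4, 5, 6, 7, 8, 9, 10, 11, 12, 13]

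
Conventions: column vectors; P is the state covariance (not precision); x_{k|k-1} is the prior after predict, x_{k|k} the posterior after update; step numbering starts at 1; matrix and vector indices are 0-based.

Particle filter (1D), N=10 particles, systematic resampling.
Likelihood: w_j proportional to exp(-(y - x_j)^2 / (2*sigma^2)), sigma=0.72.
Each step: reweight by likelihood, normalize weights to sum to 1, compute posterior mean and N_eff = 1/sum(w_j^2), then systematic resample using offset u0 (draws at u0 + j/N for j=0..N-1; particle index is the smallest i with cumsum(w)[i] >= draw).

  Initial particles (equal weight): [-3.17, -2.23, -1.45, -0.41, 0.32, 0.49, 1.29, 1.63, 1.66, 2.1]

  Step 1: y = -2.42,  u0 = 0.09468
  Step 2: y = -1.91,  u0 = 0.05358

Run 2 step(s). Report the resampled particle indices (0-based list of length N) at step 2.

resampled_idx = [1, 3, 3, 4, 5, 5, 6, 7, 8, 8]

step 1: w=[0.2948, 0.4898, 0.2046, 0.0103, 0.0004, 0.0001, 0.0000, 0.0000, 0.0000, 0.0000]  mean=-2.3274  Neff=2.7118  idx=[0, 0, 0, 1, 1, 1, 1, 2, 2, 3]
step 2: w=[0.0359, 0.0359, 0.0359, 0.1506, 0.1506, 0.1506, 0.1506, 0.1355, 0.1355, 0.0190]  mean=-2.0854  Neff=7.5976  idx=[1, 3, 3, 4, 5, 5, 6, 7, 8, 8]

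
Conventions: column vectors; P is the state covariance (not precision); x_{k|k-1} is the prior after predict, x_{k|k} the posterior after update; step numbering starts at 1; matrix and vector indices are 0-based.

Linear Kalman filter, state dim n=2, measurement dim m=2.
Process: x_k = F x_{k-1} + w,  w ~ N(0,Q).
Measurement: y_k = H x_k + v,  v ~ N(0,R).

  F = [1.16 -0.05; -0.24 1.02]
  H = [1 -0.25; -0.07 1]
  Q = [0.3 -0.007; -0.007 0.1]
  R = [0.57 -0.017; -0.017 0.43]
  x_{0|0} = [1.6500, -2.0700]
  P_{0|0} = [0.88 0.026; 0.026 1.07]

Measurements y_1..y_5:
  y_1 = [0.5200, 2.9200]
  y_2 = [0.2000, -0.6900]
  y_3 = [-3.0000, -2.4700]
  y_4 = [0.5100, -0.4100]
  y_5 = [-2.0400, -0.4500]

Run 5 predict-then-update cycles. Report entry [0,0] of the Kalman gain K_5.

step 1: x^-=[2.0175, -2.5074]  P^-=[1.4838 -0.2755; -0.2755 1.2512]  S=[2.2697 -0.7140; -0.7140 1.7270]  K=[0.7069 0.0726; -0.0319 0.7224]  nu=[-2.1243, 5.5686]  x^+=[0.9200, 1.5834]  P^+=[0.4137 0.0482; 0.0482 0.3146]
step 2: x^-=[0.9880, 1.3943]  P^-=[0.8519 -0.0807; -0.0807 0.4275]  S=[1.4890 -0.2656; -0.2656 0.8730]  K=[0.5890 0.0185; -0.0396 0.4841]  nu=[-0.4394, -2.0151]  x^+=[0.6920, 0.4361]  P^+=[0.3409 0.0218; 0.0218 0.2104]
step 3: x^-=[0.7809, 0.2787]  P^-=[0.7567 -0.0866; -0.0866 0.3278]  S=[1.3904 -0.2400; -0.2400 0.7737]  K=[0.5585 -0.0071; -0.0494 0.4163]  nu=[-3.7112, -2.6941]  x^+=[-1.2728, -0.6596]  P^+=[0.3210 0.0099; 0.0099 0.1805]
step 4: x^-=[-1.4435, -0.3673]  P^-=[0.7312 -0.0937; -0.0937 0.3015]  S=[1.3669 -0.2389; -0.2389 0.7482]  K=[0.5489 -0.0184; -0.0548 0.3942]  nu=[1.8617, -0.1438]  x^+=[-0.4191, -0.5260]  P^+=[0.3143 0.0048; 0.0048 0.1708]
step 5: x^-=[-0.4598, -0.4359]  P^-=[0.7229 -0.0975; -0.0975 0.2934]  S=[1.3600 -0.2402; -0.2402 0.7406]  K=[0.5454 -0.0231; -0.0573 0.3868]  nu=[-1.6892, -0.0463]  x^+=[-1.3800, -0.3569]  P^+=[0.3119 0.0026; 0.0026 0.1675]

K[0,0] = 0.5454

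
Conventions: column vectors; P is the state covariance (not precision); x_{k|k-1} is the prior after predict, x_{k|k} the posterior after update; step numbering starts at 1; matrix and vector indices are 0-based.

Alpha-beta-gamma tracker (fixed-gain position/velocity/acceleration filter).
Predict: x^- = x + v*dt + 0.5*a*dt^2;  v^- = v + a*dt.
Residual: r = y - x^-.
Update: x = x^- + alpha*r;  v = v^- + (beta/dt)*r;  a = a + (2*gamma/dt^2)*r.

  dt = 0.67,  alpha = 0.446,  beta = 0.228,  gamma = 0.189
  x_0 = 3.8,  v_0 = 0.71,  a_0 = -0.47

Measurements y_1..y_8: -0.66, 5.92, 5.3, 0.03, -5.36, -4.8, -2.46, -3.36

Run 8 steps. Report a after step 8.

step 1: x_pred=4.1702  r=-4.8302  x^+=2.0159  v^+=-1.2486  a^+=-4.5373
step 2: x_pred=0.1610  r=5.7590  x^+=2.7295  v^+=-2.3288  a^+=0.3121
step 3: x_pred=1.2392  r=4.0608  x^+=3.0503  v^+=-0.7378  a^+=3.7315
step 4: x_pred=3.3935  r=-3.3635  x^+=1.8934  v^+=0.6177  a^+=0.8992
step 5: x_pred=2.5091  r=-7.8691  x^+=-1.0005  v^+=-1.4577  a^+=-5.7270
step 6: x_pred=-3.2626  r=-1.5374  x^+=-3.9483  v^+=-5.8179  a^+=-7.0216
step 7: x_pred=-9.4223  r=6.9623  x^+=-6.3171  v^+=-8.1531  a^+=-1.1589
step 8: x_pred=-12.0398  r=8.6798  x^+=-8.1686  v^+=-5.9759  a^+=6.1500

a_post = 6.1500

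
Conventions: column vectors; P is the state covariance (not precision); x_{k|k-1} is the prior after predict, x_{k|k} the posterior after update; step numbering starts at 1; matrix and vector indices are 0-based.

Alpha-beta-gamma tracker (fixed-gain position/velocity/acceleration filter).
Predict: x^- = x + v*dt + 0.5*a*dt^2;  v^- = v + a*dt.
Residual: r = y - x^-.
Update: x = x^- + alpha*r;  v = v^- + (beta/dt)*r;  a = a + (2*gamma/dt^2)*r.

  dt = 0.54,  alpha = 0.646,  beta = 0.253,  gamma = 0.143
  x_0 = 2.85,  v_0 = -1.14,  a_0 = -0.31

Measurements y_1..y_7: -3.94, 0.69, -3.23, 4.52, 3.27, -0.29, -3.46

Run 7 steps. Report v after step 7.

step 1: x_pred=2.1892  r=-6.1292  x^+=-1.7703  v^+=-4.1790  a^+=-6.3215
step 2: x_pred=-4.9486  r=5.6386  x^+=-1.3061  v^+=-4.9509  a^+=-0.7912
step 3: x_pred=-4.0949  r=0.8649  x^+=-3.5362  v^+=-4.9729  a^+=0.0571
step 4: x_pred=-6.2132  r=10.7332  x^+=0.7205  v^+=0.0867  a^+=10.5842
step 5: x_pred=2.3104  r=0.9596  x^+=2.9303  v^+=6.2517  a^+=11.5253
step 6: x_pred=7.9866  r=-8.2766  x^+=2.6399  v^+=8.5976  a^+=3.4076
step 7: x_pred=7.7795  r=-11.2395  x^+=0.5188  v^+=5.1719  a^+=-7.6160

v_post = 5.1719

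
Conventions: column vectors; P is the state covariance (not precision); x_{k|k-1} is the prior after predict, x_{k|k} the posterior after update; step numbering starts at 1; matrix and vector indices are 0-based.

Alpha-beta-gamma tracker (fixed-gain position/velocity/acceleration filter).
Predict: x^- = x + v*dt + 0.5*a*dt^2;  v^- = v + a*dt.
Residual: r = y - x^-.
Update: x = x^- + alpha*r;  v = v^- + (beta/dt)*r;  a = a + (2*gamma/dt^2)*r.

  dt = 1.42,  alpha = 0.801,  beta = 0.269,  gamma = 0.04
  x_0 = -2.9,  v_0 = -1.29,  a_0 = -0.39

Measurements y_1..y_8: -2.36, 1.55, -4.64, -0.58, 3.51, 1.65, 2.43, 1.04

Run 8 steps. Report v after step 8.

v_post = 0.4678

step 1: x_pred=-5.1250  r=2.7650  x^+=-2.9102  v^+=-1.3200  a^+=-0.2803
step 2: x_pred=-5.0672  r=6.6172  x^+=0.2332  v^+=-0.4645  a^+=-0.0178
step 3: x_pred=-0.4443  r=-4.1957  x^+=-3.8051  v^+=-1.2845  a^+=-0.1842
step 4: x_pred=-5.8148  r=5.2348  x^+=-1.6217  v^+=-0.5545  a^+=0.0235
step 5: x_pred=-2.3854  r=5.8954  x^+=2.3368  v^+=0.5957  a^+=0.2574
step 6: x_pred=3.4421  r=-1.7921  x^+=2.0066  v^+=0.6216  a^+=0.1863
step 7: x_pred=3.0771  r=-0.6471  x^+=2.5588  v^+=0.7635  a^+=0.1606
step 8: x_pred=3.8049  r=-2.7649  x^+=1.5902  v^+=0.4678  a^+=0.0509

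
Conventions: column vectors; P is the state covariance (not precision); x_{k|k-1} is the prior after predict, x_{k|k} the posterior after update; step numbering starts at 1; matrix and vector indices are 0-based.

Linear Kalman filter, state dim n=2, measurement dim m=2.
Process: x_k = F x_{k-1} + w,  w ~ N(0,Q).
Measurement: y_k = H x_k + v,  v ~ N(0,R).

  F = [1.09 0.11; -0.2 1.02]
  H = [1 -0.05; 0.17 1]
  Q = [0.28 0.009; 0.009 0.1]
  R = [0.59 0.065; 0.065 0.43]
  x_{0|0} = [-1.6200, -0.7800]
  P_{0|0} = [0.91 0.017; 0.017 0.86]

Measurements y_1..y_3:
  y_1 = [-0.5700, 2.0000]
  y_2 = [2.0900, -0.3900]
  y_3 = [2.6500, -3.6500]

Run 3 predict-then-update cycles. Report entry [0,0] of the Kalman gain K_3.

step 1: x^-=[-1.8516, -0.4716]  P^-=[1.3757 -0.0744; -0.0744 1.0242]  S=[1.9757 0.1739; 0.1739 1.4687]  K=[0.6959 0.0262; -0.1255 0.7036]  nu=[1.2580, 2.7864]  x^+=[-0.9032, 1.3311]  P^+=[0.4116 -0.0135; -0.0135 0.2967]
step 2: x^-=[-0.8381, 1.5383]  P^-=[0.7694 -0.0621; -0.0621 0.4306]  S=[1.3667 0.1127; 0.1127 0.8618]  K=[0.5648 0.0058; -0.1025 0.5009]  nu=[3.0050, -1.7859]  x^+=[0.8486, 0.3358]  P^+=[0.3327 -0.0173; -0.0173 0.2117]
step 3: x^-=[0.9619, 0.1728]  P^-=[0.6737 -0.0587; -0.0587 0.3406]  S=[1.2704 0.1043; 0.1043 0.7701]  K=[0.5326 0.0004; -0.0959 0.4423]  nu=[1.6968, -3.9863]  x^+=[1.8640, -1.7531]  P^+=[0.3133 -0.0185; -0.0185 0.1871]

K[0,0] = 0.5326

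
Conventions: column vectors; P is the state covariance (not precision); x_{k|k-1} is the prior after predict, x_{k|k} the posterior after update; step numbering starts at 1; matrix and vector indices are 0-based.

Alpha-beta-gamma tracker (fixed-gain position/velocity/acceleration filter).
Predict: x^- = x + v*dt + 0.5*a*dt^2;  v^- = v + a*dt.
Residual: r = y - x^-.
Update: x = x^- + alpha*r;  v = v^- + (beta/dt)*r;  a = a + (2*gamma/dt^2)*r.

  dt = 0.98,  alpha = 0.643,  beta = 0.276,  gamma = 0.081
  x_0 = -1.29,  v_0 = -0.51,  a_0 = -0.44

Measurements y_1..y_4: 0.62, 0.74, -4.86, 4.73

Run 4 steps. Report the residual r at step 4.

resid = 9.1332

step 1: x_pred=-2.0011  r=2.6211  x^+=-0.3157  v^+=-0.2030  a^+=0.0021
step 2: x_pred=-0.5137  r=1.2537  x^+=0.2924  v^+=0.1521  a^+=0.2136
step 3: x_pred=0.5441  r=-5.4041  x^+=-2.9307  v^+=-1.1605  a^+=-0.6980
step 4: x_pred=-4.4032  r=9.1332  x^+=1.4694  v^+=0.7277  a^+=0.8426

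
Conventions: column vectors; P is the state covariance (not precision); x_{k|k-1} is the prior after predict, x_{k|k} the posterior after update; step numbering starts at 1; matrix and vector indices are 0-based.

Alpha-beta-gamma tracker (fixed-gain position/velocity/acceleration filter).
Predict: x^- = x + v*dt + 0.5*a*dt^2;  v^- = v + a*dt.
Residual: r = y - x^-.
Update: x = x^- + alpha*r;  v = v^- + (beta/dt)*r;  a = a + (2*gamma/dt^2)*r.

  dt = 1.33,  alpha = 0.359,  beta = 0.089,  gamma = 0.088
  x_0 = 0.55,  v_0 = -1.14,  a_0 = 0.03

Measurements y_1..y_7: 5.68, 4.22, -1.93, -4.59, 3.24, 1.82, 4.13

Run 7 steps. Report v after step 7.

step 1: x_pred=-0.9397  r=6.6197  x^+=1.4368  v^+=-0.6571  a^+=0.6886
step 2: x_pred=1.1719  r=3.0481  x^+=2.2662  v^+=0.4627  a^+=0.9919
step 3: x_pred=3.7589  r=-5.6889  x^+=1.7166  v^+=1.4013  a^+=0.4259
step 4: x_pred=3.9570  r=-8.5470  x^+=0.8886  v^+=1.3958  a^+=-0.4245
step 5: x_pred=2.3695  r=0.8705  x^+=2.6820  v^+=0.8894  a^+=-0.3379
step 6: x_pred=3.5661  r=-1.7461  x^+=2.9393  v^+=0.3232  a^+=-0.5116
step 7: x_pred=2.9166  r=1.2134  x^+=3.3522  v^+=-0.2761  a^+=-0.3909

v_post = -0.2761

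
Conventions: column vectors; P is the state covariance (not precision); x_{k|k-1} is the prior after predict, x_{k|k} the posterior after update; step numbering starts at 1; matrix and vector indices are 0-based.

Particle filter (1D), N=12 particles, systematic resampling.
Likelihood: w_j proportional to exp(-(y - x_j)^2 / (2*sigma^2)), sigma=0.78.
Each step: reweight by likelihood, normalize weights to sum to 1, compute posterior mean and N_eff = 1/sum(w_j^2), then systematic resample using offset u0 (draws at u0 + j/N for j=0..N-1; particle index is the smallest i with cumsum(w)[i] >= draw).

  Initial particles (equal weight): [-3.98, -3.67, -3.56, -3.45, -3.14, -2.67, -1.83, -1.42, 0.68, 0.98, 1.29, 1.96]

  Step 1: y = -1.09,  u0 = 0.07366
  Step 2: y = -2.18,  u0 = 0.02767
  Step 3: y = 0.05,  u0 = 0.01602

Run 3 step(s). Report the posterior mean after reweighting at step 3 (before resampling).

post_mean = -1.5368

step 1: w=[0.0006, 0.0023, 0.0036, 0.0056, 0.0171, 0.0695, 0.3446, 0.4942, 0.0412, 0.0160, 0.0051, 0.0003]  mean=-1.5635  Neff=2.7012  idx=[5, 6, 6, 6, 6, 7, 7, 7, 7, 7, 7, 9]
step 2: w=[0.1005, 0.1107, 0.1107, 0.1107, 0.1107, 0.0761, 0.0761, 0.0761, 0.0761, 0.0761, 0.0761, 0.0000]  mean=-1.7270  Neff=10.6535  idx=[0, 1, 1, 2, 3, 4, 4, 5, 6, 8, 9, 10]
step 3: w=[0.0019, 0.0465, 0.0465, 0.0465, 0.0465, 0.0465, 0.0465, 0.1438, 0.1438, 0.1438, 0.1438, 0.1438]  mean=-1.5368  Neff=8.5929  idx=[1, 3, 4, 6, 7, 8, 8, 9, 9, 10, 10, 11]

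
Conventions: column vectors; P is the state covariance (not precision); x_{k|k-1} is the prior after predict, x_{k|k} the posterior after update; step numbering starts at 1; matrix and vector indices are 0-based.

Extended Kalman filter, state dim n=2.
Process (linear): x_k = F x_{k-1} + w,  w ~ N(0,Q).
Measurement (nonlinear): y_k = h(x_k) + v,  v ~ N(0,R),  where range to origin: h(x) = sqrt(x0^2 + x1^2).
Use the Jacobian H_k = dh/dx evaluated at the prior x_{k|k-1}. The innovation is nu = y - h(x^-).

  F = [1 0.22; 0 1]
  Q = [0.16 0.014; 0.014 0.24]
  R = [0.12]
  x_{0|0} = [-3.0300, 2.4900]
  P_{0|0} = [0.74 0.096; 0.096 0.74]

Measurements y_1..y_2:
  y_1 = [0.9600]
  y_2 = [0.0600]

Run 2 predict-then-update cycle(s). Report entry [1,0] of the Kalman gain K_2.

step 1: x^-=[-2.4822, 2.4900]  P^-=[0.9781 0.2728; 0.2728 0.9800]  H_jac=[-0.7060 0.7082]  S=[0.8262]  K=[-0.6019; 0.6069]  nu=[-2.5559]  x^+=[-0.9438, 0.9388]  P^+=[0.6787 0.5746; 0.5746 0.6757]
step 2: x^-=[-0.7373, 0.9388]  P^-=[1.1243 0.7373; 0.7373 0.9157]  H_jac=[-0.6177 0.7864]  S=[0.3990]  K=[-0.2872; 0.6635]  nu=[-1.1337]  x^+=[-0.4117, 0.1865]  P^+=[1.0914 0.8133; 0.8133 0.7400]

K[1,0] = 0.6635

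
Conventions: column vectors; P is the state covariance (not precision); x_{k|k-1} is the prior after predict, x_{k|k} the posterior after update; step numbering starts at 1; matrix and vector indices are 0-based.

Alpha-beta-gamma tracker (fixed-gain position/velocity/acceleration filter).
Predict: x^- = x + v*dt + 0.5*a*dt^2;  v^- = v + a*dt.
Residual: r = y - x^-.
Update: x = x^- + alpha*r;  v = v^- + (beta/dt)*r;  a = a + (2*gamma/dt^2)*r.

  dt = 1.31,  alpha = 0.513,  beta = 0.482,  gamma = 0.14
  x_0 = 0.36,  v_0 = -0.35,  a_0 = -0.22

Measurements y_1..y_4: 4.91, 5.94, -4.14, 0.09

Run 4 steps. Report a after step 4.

step 1: x_pred=-0.2873  r=5.1973  x^+=2.3789  v^+=1.2741  a^+=0.6280
step 2: x_pred=4.5868  r=1.3532  x^+=5.2810  v^+=2.5946  a^+=0.8488
step 3: x_pred=9.4083  r=-13.5483  x^+=2.4580  v^+=-1.2784  a^+=-1.3618
step 4: x_pred=-0.3852  r=0.4752  x^+=-0.1414  v^+=-2.8875  a^+=-1.2842

a_post = -1.2842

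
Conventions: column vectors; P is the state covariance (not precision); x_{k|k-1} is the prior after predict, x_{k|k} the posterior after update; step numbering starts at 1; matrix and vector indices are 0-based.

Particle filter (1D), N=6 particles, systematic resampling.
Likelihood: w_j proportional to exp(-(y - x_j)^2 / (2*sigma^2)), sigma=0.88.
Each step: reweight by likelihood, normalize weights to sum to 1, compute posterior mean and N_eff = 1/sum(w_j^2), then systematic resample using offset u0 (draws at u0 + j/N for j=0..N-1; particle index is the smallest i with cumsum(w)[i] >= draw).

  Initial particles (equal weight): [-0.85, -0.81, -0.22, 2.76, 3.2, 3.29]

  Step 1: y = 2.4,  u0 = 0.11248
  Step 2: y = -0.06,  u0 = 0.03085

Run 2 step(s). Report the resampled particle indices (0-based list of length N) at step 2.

step 1: w=[0.0005, 0.0006, 0.0054, 0.4190, 0.3014, 0.2732]  mean=3.0173  Neff=2.9325  idx=[3, 3, 4, 4, 5, 5]
step 2: w=[0.3850, 0.3850, 0.0684, 0.0684, 0.0466, 0.0466]  mean=2.8696  Neff=3.2248  idx=[0, 0, 0, 1, 1, 3]

resampled_idx = [0, 0, 0, 1, 1, 3]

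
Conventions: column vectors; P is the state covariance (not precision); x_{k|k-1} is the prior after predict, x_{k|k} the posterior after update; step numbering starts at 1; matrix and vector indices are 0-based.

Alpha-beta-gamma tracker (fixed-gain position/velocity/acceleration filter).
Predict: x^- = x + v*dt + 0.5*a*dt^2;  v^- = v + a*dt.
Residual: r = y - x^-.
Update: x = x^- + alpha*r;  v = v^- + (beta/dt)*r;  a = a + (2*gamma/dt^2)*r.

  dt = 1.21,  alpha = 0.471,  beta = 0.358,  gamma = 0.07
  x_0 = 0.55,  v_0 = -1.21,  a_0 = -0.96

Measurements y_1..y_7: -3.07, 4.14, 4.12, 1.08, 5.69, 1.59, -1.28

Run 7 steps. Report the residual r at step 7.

resid = -8.1242

step 1: x_pred=-1.6169  r=-1.4531  x^+=-2.3013  v^+=-2.8015  a^+=-1.0990
step 2: x_pred=-6.4956  r=10.6356  x^+=-1.4863  v^+=-0.9845  a^+=-0.0820
step 3: x_pred=-2.7375  r=6.8575  x^+=0.4924  v^+=0.9452  a^+=0.5738
step 4: x_pred=2.0561  r=-0.9761  x^+=1.5964  v^+=1.3507  a^+=0.4804
step 5: x_pred=3.5824  r=2.1076  x^+=4.5751  v^+=2.5556  a^+=0.6820
step 6: x_pred=8.1666  r=-6.5766  x^+=5.0690  v^+=1.4350  a^+=0.0531
step 7: x_pred=6.8442  r=-8.1242  x^+=3.0177  v^+=-0.9045  a^+=-0.7237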